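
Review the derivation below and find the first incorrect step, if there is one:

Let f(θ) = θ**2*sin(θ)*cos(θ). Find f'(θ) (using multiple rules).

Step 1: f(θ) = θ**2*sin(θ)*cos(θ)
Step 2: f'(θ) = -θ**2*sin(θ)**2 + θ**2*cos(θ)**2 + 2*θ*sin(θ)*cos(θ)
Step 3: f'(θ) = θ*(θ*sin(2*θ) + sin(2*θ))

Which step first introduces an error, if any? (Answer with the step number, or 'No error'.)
Step 3

Step 3 is incorrect due to a wrong trig function.
The step shows: θ*(θ*sin(2*θ) + sin(2*θ))
The correct value should be: θ*(θ*cos(2*θ) + sin(2*θ))

Explanation: cos(2*θ) was incorrectly written as sin(2*θ): the term θ*(θ*cos(2*θ) + sin(2*θ)) was incorrectly written as θ*(θ*sin(2*θ) + sin(2*θ))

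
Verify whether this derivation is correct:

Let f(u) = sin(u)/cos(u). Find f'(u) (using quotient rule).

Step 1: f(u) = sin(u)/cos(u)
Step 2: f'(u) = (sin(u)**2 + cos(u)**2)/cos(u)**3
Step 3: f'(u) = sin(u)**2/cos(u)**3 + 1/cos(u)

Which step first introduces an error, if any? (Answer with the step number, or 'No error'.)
Step 2

Step 2 is incorrect due to a wrong exponent.
The step shows: (sin(u)**2 + cos(u)**2)/cos(u)**3
The correct value should be: (sin(u)**2 + cos(u)**2)/cos(u)**2

Explanation: The exponent -2 on cos(u) was incorrectly written as -3: the term (sin(u)**2 + cos(u)**2)/cos(u)**2 was incorrectly written as (sin(u)**2 + cos(u)**2)/cos(u)**3
The later steps are derived from this incorrect expression, so the error originates in Step 2.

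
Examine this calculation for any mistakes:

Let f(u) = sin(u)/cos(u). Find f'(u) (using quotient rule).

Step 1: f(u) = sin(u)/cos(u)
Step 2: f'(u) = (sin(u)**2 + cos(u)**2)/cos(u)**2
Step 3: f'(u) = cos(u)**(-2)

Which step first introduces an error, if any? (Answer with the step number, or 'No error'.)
No error

All steps in this derivation are correct.
The final answer f'(u) = cos(u)**(-2) is valid.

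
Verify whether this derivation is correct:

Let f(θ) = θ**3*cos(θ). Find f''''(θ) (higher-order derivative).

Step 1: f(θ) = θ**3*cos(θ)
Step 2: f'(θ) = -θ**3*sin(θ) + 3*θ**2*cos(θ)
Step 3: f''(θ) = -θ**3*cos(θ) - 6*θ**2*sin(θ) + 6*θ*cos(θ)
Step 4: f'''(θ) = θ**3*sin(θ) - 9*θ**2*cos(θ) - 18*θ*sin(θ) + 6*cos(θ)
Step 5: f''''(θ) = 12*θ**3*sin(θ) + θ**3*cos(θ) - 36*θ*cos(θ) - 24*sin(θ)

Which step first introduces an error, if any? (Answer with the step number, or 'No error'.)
Step 5

Step 5 is incorrect due to a wrong exponent.
The step shows: 12*θ**3*sin(θ) + θ**3*cos(θ) - 36*θ*cos(θ) - 24*sin(θ)
The correct value should be: θ**3*cos(θ) + 12*θ**2*sin(θ) - 36*θ*cos(θ) - 24*sin(θ)

Explanation: The exponent 2 on θ was incorrectly written as 3: the term 12*θ**2*sin(θ) was incorrectly written as 12*θ**3*sin(θ)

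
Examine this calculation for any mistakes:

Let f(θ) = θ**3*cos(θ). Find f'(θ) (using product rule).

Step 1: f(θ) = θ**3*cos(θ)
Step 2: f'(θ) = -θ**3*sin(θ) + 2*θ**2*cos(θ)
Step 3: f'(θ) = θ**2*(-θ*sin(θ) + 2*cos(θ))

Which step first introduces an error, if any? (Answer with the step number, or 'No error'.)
Step 2

Step 2 is incorrect due to a wrong coefficient.
The step shows: -θ**3*sin(θ) + 2*θ**2*cos(θ)
The correct value should be: -θ**3*sin(θ) + 3*θ**2*cos(θ)

Explanation: The coefficient 3 was incorrectly written as 2: the term 3*θ**2*cos(θ) was incorrectly written as 2*θ**2*cos(θ)
The later steps are derived from this incorrect expression, so the error originates in Step 2.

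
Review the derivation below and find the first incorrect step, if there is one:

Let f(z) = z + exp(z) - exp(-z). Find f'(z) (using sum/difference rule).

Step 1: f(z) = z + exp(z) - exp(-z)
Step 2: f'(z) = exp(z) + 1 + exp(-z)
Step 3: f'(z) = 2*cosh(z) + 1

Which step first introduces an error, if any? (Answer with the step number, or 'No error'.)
No error

All steps in this derivation are correct.
The final answer f'(z) = 2*cosh(z) + 1 is valid.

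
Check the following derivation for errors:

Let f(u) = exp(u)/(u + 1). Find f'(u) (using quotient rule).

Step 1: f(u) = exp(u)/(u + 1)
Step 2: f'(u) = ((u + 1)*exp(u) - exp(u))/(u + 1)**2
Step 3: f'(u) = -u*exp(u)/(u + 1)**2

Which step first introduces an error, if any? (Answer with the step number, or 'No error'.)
Step 3

Step 3 is incorrect due to a sign flip.
The step shows: -u*exp(u)/(u + 1)**2
The correct value should be: u*exp(u)/(u + 1)**2

Explanation: The sign of the whole expression was flipped: the term u*exp(u)/(u + 1)**2 was incorrectly written as -u*exp(u)/(u + 1)**2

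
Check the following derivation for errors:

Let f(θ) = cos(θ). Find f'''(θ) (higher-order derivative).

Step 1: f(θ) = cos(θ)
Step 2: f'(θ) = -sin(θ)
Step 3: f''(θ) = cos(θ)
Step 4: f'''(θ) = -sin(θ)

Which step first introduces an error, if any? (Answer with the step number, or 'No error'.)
Step 3

Step 3 is incorrect due to a sign flip.
The step shows: cos(θ)
The correct value should be: -cos(θ)

Explanation: The sign of the whole expression was flipped: the term -cos(θ) was incorrectly written as cos(θ)
The later steps are derived from this incorrect expression, so the error originates in Step 3.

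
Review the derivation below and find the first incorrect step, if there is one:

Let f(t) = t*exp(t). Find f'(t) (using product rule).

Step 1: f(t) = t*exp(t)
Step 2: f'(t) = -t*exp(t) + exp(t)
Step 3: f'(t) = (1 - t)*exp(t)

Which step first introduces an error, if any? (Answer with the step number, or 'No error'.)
Step 2

Step 2 is incorrect due to a sign flip.
The step shows: -t*exp(t) + exp(t)
The correct value should be: t*exp(t) + exp(t)

Explanation: The sign of one term was flipped: the term t*exp(t) was incorrectly written as -t*exp(t)
The later steps are derived from this incorrect expression, so the error originates in Step 2.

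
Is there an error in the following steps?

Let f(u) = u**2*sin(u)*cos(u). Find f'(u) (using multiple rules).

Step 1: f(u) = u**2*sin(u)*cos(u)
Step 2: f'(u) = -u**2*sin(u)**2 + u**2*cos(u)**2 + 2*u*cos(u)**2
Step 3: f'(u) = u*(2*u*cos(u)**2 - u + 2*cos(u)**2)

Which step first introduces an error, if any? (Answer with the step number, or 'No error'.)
Step 2

Step 2 is incorrect due to a wrong trig function.
The step shows: -u**2*sin(u)**2 + u**2*cos(u)**2 + 2*u*cos(u)**2
The correct value should be: -u**2*sin(u)**2 + u**2*cos(u)**2 + 2*u*sin(u)*cos(u)

Explanation: sin(u) was incorrectly written as cos(u): the term 2*u*sin(u)*cos(u) was incorrectly written as 2*u*cos(u)**2
The later steps are derived from this incorrect expression, so the error originates in Step 2.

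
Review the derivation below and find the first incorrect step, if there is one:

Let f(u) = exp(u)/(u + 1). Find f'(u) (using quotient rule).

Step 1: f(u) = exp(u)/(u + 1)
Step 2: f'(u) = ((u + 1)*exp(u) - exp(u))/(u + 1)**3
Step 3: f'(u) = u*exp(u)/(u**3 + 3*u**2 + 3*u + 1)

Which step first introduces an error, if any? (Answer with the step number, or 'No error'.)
Step 2

Step 2 is incorrect due to a wrong exponent.
The step shows: ((u + 1)*exp(u) - exp(u))/(u + 1)**3
The correct value should be: ((u + 1)*exp(u) - exp(u))/(u + 1)**2

Explanation: The exponent -2 on u + 1 was incorrectly written as -3: the term ((u + 1)*exp(u) - exp(u))/(u + 1)**2 was incorrectly written as ((u + 1)*exp(u) - exp(u))/(u + 1)**3
The later steps are derived from this incorrect expression, so the error originates in Step 2.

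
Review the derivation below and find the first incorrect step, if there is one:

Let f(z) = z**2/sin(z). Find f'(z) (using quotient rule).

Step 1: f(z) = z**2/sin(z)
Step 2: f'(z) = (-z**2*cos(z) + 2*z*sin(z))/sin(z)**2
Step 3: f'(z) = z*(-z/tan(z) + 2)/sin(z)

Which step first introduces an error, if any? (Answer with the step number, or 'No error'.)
No error

All steps in this derivation are correct.
The final answer f'(z) = z*(-z/tan(z) + 2)/sin(z) is valid.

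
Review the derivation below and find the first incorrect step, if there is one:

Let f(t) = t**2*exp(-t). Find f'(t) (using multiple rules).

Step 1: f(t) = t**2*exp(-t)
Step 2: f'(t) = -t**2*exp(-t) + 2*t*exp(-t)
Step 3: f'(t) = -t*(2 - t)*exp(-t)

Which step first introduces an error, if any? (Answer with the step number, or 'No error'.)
Step 3

Step 3 is incorrect due to a sign flip.
The step shows: -t*(2 - t)*exp(-t)
The correct value should be: t*(2 - t)*exp(-t)

Explanation: The sign of the whole expression was flipped: the term t*(2 - t)*exp(-t) was incorrectly written as -t*(2 - t)*exp(-t)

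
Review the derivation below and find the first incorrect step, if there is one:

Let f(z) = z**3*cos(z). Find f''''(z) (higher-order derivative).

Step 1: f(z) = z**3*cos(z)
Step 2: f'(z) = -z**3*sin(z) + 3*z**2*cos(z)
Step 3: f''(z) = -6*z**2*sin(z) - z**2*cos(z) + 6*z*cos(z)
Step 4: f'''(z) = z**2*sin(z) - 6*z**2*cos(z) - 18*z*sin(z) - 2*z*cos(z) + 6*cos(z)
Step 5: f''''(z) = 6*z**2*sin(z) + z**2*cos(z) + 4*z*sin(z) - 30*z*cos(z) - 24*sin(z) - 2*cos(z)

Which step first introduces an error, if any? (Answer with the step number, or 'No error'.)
Step 3

Step 3 is incorrect due to a wrong exponent.
The step shows: -6*z**2*sin(z) - z**2*cos(z) + 6*z*cos(z)
The correct value should be: -z**3*cos(z) - 6*z**2*sin(z) + 6*z*cos(z)

Explanation: The exponent 3 on z was incorrectly written as 2: the term -z**3*cos(z) was incorrectly written as -z**2*cos(z)
The later steps are derived from this incorrect expression, so the error originates in Step 3.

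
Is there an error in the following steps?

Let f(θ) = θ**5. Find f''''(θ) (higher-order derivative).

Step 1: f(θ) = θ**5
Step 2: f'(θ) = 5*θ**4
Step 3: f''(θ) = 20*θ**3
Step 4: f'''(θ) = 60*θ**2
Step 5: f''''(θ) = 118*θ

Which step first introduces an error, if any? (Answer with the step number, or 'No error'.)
Step 5

Step 5 is incorrect due to a wrong coefficient.
The step shows: 118*θ
The correct value should be: 120*θ

Explanation: The coefficient 120 was incorrectly written as 118: the term 120*θ was incorrectly written as 118*θ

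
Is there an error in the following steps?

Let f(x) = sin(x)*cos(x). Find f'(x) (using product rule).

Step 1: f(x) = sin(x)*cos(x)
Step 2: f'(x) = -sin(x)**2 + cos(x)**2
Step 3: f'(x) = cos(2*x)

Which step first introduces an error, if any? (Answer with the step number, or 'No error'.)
No error

All steps in this derivation are correct.
The final answer f'(x) = cos(2*x) is valid.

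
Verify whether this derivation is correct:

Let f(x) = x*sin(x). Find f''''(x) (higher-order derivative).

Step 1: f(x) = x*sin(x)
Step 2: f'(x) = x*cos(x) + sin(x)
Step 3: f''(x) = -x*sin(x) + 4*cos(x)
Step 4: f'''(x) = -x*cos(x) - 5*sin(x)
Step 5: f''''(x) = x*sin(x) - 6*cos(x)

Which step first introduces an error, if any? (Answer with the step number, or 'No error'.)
Step 3

Step 3 is incorrect due to a wrong coefficient.
The step shows: -x*sin(x) + 4*cos(x)
The correct value should be: -x*sin(x) + 2*cos(x)

Explanation: The coefficient 2 was incorrectly written as 4: the term 2*cos(x) was incorrectly written as 4*cos(x)
The later steps are derived from this incorrect expression, so the error originates in Step 3.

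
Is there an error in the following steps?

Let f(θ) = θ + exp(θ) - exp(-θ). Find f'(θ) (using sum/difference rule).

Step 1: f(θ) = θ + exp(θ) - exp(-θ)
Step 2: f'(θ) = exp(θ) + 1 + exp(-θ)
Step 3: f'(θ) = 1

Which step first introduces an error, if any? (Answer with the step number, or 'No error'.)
Step 3

Step 3 is incorrect due to a dropped term.
The step shows: 1
The correct value should be: 2*cosh(θ) + 1

Explanation: A term was dropped: the term 2*cosh(θ) was incorrectly omitted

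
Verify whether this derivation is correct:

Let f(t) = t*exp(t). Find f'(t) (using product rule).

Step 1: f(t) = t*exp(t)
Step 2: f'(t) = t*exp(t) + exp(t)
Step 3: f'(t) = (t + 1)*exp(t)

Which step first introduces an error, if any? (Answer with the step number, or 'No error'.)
No error

All steps in this derivation are correct.
The final answer f'(t) = (t + 1)*exp(t) is valid.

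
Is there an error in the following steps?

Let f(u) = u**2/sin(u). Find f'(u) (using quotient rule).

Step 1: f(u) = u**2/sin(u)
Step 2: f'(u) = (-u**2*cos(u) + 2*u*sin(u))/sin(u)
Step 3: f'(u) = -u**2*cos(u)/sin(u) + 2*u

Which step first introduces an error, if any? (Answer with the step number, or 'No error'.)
Step 2

Step 2 is incorrect due to a wrong exponent.
The step shows: (-u**2*cos(u) + 2*u*sin(u))/sin(u)
The correct value should be: (-u**2*cos(u) + 2*u*sin(u))/sin(u)**2

Explanation: The exponent -2 on sin(u) was incorrectly written as -1: the term (-u**2*cos(u) + 2*u*sin(u))/sin(u)**2 was incorrectly written as (-u**2*cos(u) + 2*u*sin(u))/sin(u)
The later steps are derived from this incorrect expression, so the error originates in Step 2.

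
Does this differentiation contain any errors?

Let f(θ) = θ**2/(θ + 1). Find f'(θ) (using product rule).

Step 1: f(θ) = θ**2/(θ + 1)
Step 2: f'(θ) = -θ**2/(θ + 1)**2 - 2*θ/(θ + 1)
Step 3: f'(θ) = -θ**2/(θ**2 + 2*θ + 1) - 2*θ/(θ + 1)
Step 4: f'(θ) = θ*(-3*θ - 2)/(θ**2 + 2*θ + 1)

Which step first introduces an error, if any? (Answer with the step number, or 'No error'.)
Step 2

Step 2 is incorrect due to a sign flip.
The step shows: -θ**2/(θ + 1)**2 - 2*θ/(θ + 1)
The correct value should be: -θ**2/(θ + 1)**2 + 2*θ/(θ + 1)

Explanation: The sign of one term was flipped: the term 2*θ/(θ + 1) was incorrectly written as -2*θ/(θ + 1)
The later steps are derived from this incorrect expression, so the error originates in Step 2.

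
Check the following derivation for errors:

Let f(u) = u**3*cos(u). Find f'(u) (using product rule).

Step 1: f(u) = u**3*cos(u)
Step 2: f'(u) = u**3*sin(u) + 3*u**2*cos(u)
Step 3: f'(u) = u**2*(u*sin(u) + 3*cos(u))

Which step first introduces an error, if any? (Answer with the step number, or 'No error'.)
Step 2

Step 2 is incorrect due to a sign flip.
The step shows: u**3*sin(u) + 3*u**2*cos(u)
The correct value should be: -u**3*sin(u) + 3*u**2*cos(u)

Explanation: The sign of one term was flipped: the term -u**3*sin(u) was incorrectly written as u**3*sin(u)
The later steps are derived from this incorrect expression, so the error originates in Step 2.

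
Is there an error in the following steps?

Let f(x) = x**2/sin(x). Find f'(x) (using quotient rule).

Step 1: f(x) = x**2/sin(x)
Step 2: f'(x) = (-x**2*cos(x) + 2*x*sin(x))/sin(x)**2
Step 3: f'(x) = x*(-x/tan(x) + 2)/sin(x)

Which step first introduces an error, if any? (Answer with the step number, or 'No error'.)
No error

All steps in this derivation are correct.
The final answer f'(x) = x*(-x/tan(x) + 2)/sin(x) is valid.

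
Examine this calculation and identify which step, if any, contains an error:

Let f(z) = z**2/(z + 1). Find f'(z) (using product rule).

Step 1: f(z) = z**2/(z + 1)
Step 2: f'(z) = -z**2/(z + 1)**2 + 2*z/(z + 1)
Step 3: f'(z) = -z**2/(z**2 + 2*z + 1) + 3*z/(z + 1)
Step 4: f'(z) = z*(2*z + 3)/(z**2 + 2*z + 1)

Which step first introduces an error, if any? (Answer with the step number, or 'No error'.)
Step 3

Step 3 is incorrect due to a wrong coefficient.
The step shows: -z**2/(z**2 + 2*z + 1) + 3*z/(z + 1)
The correct value should be: -z**2/(z**2 + 2*z + 1) + 2*z/(z + 1)

Explanation: The coefficient 2 was incorrectly written as 3: the term 2*z/(z + 1) was incorrectly written as 3*z/(z + 1)
The later steps are derived from this incorrect expression, so the error originates in Step 3.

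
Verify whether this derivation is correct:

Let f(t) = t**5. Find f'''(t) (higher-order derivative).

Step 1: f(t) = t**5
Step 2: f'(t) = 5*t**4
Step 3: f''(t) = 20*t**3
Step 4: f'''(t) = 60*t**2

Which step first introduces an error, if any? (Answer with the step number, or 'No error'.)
No error

All steps in this derivation are correct.
The final answer f'''(t) = 60*t**2 is valid.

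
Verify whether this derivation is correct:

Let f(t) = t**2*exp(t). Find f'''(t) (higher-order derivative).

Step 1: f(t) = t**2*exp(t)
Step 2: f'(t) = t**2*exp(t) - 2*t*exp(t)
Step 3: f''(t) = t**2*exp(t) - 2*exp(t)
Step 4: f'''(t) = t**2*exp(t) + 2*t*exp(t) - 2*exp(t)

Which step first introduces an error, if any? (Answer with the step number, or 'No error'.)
Step 2

Step 2 is incorrect due to a sign flip.
The step shows: t**2*exp(t) - 2*t*exp(t)
The correct value should be: t**2*exp(t) + 2*t*exp(t)

Explanation: The sign of one term was flipped: the term 2*t*exp(t) was incorrectly written as -2*t*exp(t)
The later steps are derived from this incorrect expression, so the error originates in Step 2.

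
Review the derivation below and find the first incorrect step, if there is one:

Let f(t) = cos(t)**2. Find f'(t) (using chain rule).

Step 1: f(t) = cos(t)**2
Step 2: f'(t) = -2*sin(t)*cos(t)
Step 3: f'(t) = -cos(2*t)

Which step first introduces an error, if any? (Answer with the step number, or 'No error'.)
Step 3

Step 3 is incorrect due to a wrong trig function.
The step shows: -cos(2*t)
The correct value should be: -sin(2*t)

Explanation: sin(2*t) was incorrectly written as cos(2*t): the term -sin(2*t) was incorrectly written as -cos(2*t)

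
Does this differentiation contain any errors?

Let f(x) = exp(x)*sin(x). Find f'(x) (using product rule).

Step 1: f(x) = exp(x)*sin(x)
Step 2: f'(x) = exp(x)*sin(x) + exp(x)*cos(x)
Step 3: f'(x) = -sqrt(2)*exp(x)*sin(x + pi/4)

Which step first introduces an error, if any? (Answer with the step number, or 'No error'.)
Step 3

Step 3 is incorrect due to a sign flip.
The step shows: -sqrt(2)*exp(x)*sin(x + pi/4)
The correct value should be: sqrt(2)*exp(x)*sin(x + pi/4)

Explanation: The sign of the whole expression was flipped: the term sqrt(2)*exp(x)*sin(x + pi/4) was incorrectly written as -sqrt(2)*exp(x)*sin(x + pi/4)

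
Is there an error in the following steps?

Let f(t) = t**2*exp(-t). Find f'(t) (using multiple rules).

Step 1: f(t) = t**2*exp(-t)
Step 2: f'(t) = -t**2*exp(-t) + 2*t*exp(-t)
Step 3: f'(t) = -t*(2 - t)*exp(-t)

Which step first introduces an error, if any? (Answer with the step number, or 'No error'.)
Step 3

Step 3 is incorrect due to a sign flip.
The step shows: -t*(2 - t)*exp(-t)
The correct value should be: t*(2 - t)*exp(-t)

Explanation: The sign of the whole expression was flipped: the term t*(2 - t)*exp(-t) was incorrectly written as -t*(2 - t)*exp(-t)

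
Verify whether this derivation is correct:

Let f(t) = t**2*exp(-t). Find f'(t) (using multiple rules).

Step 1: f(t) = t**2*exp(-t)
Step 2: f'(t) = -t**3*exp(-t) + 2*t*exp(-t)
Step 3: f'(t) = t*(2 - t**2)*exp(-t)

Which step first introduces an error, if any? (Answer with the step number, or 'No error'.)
Step 2

Step 2 is incorrect due to a wrong exponent.
The step shows: -t**3*exp(-t) + 2*t*exp(-t)
The correct value should be: -t**2*exp(-t) + 2*t*exp(-t)

Explanation: The exponent 2 on t was incorrectly written as 3: the term -t**2*exp(-t) was incorrectly written as -t**3*exp(-t)
The later steps are derived from this incorrect expression, so the error originates in Step 2.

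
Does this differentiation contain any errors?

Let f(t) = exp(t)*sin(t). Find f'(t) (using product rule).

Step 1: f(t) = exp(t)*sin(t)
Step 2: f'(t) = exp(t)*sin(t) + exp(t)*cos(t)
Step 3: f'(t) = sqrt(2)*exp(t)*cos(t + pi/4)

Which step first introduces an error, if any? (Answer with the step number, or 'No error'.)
Step 3

Step 3 is incorrect due to a wrong trig function.
The step shows: sqrt(2)*exp(t)*cos(t + pi/4)
The correct value should be: sqrt(2)*exp(t)*sin(t + pi/4)

Explanation: sin(t + pi/4) was incorrectly written as cos(t + pi/4): the term sqrt(2)*exp(t)*sin(t + pi/4) was incorrectly written as sqrt(2)*exp(t)*cos(t + pi/4)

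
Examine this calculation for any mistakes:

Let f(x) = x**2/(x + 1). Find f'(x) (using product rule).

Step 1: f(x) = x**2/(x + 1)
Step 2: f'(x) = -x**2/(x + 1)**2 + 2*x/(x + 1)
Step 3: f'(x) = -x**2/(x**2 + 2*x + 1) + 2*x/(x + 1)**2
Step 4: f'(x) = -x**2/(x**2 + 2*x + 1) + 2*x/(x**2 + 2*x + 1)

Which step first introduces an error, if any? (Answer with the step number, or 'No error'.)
Step 3

Step 3 is incorrect due to a wrong exponent.
The step shows: -x**2/(x**2 + 2*x + 1) + 2*x/(x + 1)**2
The correct value should be: -x**2/(x**2 + 2*x + 1) + 2*x/(x + 1)

Explanation: The exponent -1 on x + 1 was incorrectly written as -2: the term 2*x/(x + 1) was incorrectly written as 2*x/(x + 1)**2
The later steps are derived from this incorrect expression, so the error originates in Step 3.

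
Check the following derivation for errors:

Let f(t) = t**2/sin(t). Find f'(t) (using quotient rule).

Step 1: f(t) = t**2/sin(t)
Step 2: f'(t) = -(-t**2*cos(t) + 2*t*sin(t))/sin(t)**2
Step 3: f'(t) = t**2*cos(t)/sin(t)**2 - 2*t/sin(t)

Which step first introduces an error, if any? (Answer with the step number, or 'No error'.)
Step 2

Step 2 is incorrect due to a sign flip.
The step shows: -(-t**2*cos(t) + 2*t*sin(t))/sin(t)**2
The correct value should be: (-t**2*cos(t) + 2*t*sin(t))/sin(t)**2

Explanation: The sign of the whole expression was flipped: the term (-t**2*cos(t) + 2*t*sin(t))/sin(t)**2 was incorrectly written as -(-t**2*cos(t) + 2*t*sin(t))/sin(t)**2
The later steps are derived from this incorrect expression, so the error originates in Step 2.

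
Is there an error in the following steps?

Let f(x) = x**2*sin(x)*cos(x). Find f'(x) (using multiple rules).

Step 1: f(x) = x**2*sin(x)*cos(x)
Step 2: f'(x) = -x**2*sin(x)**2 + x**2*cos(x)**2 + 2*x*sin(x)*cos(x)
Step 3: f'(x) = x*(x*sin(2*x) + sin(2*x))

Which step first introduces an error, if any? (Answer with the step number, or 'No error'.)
Step 3

Step 3 is incorrect due to a wrong trig function.
The step shows: x*(x*sin(2*x) + sin(2*x))
The correct value should be: x*(x*cos(2*x) + sin(2*x))

Explanation: cos(2*x) was incorrectly written as sin(2*x): the term x*(x*cos(2*x) + sin(2*x)) was incorrectly written as x*(x*sin(2*x) + sin(2*x))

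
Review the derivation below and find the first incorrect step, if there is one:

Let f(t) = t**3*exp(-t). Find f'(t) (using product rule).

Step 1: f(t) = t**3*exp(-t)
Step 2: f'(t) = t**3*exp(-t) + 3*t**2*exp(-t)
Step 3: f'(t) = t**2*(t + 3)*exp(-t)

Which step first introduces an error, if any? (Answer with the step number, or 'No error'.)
Step 2

Step 2 is incorrect due to a sign flip.
The step shows: t**3*exp(-t) + 3*t**2*exp(-t)
The correct value should be: -t**3*exp(-t) + 3*t**2*exp(-t)

Explanation: The sign of one term was flipped: the term -t**3*exp(-t) was incorrectly written as t**3*exp(-t)
The later steps are derived from this incorrect expression, so the error originates in Step 2.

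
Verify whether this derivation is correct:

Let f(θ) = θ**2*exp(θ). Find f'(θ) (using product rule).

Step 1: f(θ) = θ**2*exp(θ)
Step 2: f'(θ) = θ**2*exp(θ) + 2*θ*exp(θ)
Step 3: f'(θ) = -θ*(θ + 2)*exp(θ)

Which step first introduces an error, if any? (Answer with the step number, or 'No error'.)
Step 3

Step 3 is incorrect due to a sign flip.
The step shows: -θ*(θ + 2)*exp(θ)
The correct value should be: θ*(θ + 2)*exp(θ)

Explanation: The sign of the whole expression was flipped: the term θ*(θ + 2)*exp(θ) was incorrectly written as -θ*(θ + 2)*exp(θ)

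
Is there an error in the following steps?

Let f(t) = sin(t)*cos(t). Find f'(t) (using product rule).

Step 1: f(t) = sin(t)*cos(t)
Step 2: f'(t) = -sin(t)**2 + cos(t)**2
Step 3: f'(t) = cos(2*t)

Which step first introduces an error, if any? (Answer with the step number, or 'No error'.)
No error

All steps in this derivation are correct.
The final answer f'(t) = cos(2*t) is valid.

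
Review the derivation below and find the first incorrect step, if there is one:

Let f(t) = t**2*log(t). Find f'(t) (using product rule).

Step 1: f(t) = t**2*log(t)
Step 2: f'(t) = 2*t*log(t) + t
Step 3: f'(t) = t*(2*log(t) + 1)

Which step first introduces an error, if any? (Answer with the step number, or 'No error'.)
No error

All steps in this derivation are correct.
The final answer f'(t) = t*(2*log(t) + 1) is valid.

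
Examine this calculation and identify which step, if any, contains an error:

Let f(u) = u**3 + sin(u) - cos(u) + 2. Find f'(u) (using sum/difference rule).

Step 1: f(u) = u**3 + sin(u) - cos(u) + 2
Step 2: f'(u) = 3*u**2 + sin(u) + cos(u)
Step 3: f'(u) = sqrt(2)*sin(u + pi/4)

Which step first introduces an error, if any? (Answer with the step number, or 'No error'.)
Step 3

Step 3 is incorrect due to a dropped term.
The step shows: sqrt(2)*sin(u + pi/4)
The correct value should be: 3*u**2 + sqrt(2)*sin(u + pi/4)

Explanation: A term was dropped: the term 3*u**2 was incorrectly omitted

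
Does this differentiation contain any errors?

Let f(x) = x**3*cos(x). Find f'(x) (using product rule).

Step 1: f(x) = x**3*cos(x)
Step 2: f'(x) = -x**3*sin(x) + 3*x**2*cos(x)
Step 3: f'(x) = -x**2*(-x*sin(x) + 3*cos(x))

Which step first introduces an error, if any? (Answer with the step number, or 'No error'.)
Step 3

Step 3 is incorrect due to a sign flip.
The step shows: -x**2*(-x*sin(x) + 3*cos(x))
The correct value should be: x**2*(-x*sin(x) + 3*cos(x))

Explanation: The sign of the whole expression was flipped: the term x**2*(-x*sin(x) + 3*cos(x)) was incorrectly written as -x**2*(-x*sin(x) + 3*cos(x))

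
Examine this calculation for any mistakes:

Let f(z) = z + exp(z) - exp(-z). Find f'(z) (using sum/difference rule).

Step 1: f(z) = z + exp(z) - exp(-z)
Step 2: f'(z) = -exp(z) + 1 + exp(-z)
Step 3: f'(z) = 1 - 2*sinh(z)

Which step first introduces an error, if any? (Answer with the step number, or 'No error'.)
Step 2

Step 2 is incorrect due to a sign flip.
The step shows: -exp(z) + 1 + exp(-z)
The correct value should be: exp(z) + 1 + exp(-z)

Explanation: The sign of one term was flipped: the term exp(z) was incorrectly written as -exp(z)
The later steps are derived from this incorrect expression, so the error originates in Step 2.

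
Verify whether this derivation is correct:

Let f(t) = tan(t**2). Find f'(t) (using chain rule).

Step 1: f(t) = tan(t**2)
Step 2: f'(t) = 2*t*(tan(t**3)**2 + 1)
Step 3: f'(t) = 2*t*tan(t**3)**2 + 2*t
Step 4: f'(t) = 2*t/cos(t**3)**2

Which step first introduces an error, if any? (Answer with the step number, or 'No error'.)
Step 2

Step 2 is incorrect due to a wrong exponent.
The step shows: 2*t*(tan(t**3)**2 + 1)
The correct value should be: 2*t*(tan(t**2)**2 + 1)

Explanation: The exponent 2 on t was incorrectly written as 3: the term 2*t*(tan(t**2)**2 + 1) was incorrectly written as 2*t*(tan(t**3)**2 + 1)
The later steps are derived from this incorrect expression, so the error originates in Step 2.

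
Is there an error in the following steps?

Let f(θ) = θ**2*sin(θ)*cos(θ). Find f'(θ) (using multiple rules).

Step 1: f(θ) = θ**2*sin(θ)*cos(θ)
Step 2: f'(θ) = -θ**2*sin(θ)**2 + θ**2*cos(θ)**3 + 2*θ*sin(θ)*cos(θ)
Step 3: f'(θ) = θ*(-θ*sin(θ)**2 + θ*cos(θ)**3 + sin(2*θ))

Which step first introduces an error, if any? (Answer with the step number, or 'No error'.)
Step 2

Step 2 is incorrect due to a wrong exponent.
The step shows: -θ**2*sin(θ)**2 + θ**2*cos(θ)**3 + 2*θ*sin(θ)*cos(θ)
The correct value should be: -θ**2*sin(θ)**2 + θ**2*cos(θ)**2 + 2*θ*sin(θ)*cos(θ)

Explanation: The exponent 2 on cos(θ) was incorrectly written as 3: the term θ**2*cos(θ)**2 was incorrectly written as θ**2*cos(θ)**3
The later steps are derived from this incorrect expression, so the error originates in Step 2.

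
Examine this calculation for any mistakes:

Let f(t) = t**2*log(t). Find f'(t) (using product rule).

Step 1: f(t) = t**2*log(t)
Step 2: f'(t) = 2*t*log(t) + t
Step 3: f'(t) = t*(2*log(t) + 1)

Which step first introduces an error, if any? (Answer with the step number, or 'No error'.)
No error

All steps in this derivation are correct.
The final answer f'(t) = t*(2*log(t) + 1) is valid.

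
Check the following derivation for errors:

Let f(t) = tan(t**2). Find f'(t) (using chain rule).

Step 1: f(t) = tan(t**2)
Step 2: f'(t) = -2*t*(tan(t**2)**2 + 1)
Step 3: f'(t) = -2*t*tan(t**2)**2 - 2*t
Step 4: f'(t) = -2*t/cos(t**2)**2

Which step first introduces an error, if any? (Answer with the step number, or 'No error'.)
Step 2

Step 2 is incorrect due to a sign flip.
The step shows: -2*t*(tan(t**2)**2 + 1)
The correct value should be: 2*t*(tan(t**2)**2 + 1)

Explanation: The sign of the whole expression was flipped: the term 2*t*(tan(t**2)**2 + 1) was incorrectly written as -2*t*(tan(t**2)**2 + 1)
The later steps are derived from this incorrect expression, so the error originates in Step 2.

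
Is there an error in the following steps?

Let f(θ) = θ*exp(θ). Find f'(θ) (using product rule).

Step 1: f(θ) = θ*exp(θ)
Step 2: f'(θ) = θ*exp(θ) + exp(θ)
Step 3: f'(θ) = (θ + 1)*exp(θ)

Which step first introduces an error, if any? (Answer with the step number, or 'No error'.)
No error

All steps in this derivation are correct.
The final answer f'(θ) = (θ + 1)*exp(θ) is valid.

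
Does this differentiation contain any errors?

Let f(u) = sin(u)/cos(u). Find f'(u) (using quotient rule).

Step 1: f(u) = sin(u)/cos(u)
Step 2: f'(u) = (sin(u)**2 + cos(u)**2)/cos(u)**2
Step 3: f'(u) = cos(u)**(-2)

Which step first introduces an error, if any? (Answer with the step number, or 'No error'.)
No error

All steps in this derivation are correct.
The final answer f'(u) = cos(u)**(-2) is valid.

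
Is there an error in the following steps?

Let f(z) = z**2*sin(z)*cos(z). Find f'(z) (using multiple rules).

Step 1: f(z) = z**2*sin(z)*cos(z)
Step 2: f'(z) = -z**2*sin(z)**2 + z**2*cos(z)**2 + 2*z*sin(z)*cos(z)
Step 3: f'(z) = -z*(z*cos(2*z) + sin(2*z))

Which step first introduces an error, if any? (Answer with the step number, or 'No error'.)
Step 3

Step 3 is incorrect due to a sign flip.
The step shows: -z*(z*cos(2*z) + sin(2*z))
The correct value should be: z*(z*cos(2*z) + sin(2*z))

Explanation: The sign of the whole expression was flipped: the term z*(z*cos(2*z) + sin(2*z)) was incorrectly written as -z*(z*cos(2*z) + sin(2*z))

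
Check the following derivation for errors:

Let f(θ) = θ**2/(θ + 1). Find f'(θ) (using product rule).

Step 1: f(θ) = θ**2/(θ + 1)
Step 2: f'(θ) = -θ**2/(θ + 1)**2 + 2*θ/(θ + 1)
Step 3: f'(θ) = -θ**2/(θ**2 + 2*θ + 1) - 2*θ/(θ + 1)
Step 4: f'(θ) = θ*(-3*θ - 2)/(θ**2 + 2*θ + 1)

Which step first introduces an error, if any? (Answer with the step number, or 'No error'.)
Step 3

Step 3 is incorrect due to a sign flip.
The step shows: -θ**2/(θ**2 + 2*θ + 1) - 2*θ/(θ + 1)
The correct value should be: -θ**2/(θ**2 + 2*θ + 1) + 2*θ/(θ + 1)

Explanation: The sign of one term was flipped: the term 2*θ/(θ + 1) was incorrectly written as -2*θ/(θ + 1)
The later steps are derived from this incorrect expression, so the error originates in Step 3.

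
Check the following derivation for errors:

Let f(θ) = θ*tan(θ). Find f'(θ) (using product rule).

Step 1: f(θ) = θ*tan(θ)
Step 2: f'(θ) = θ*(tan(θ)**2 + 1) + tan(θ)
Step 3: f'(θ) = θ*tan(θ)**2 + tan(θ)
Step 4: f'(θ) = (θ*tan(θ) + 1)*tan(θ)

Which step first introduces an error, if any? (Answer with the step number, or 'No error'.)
Step 3

Step 3 is incorrect due to a dropped term.
The step shows: θ*tan(θ)**2 + tan(θ)
The correct value should be: θ*tan(θ)**2 + θ + tan(θ)

Explanation: A term was dropped: the term θ was incorrectly omitted
The later steps are derived from this incorrect expression, so the error originates in Step 3.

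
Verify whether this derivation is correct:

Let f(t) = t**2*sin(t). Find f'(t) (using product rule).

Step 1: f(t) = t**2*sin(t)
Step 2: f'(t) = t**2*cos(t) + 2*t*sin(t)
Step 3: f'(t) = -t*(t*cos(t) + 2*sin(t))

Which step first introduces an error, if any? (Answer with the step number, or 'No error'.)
Step 3

Step 3 is incorrect due to a sign flip.
The step shows: -t*(t*cos(t) + 2*sin(t))
The correct value should be: t*(t*cos(t) + 2*sin(t))

Explanation: The sign of the whole expression was flipped: the term t*(t*cos(t) + 2*sin(t)) was incorrectly written as -t*(t*cos(t) + 2*sin(t))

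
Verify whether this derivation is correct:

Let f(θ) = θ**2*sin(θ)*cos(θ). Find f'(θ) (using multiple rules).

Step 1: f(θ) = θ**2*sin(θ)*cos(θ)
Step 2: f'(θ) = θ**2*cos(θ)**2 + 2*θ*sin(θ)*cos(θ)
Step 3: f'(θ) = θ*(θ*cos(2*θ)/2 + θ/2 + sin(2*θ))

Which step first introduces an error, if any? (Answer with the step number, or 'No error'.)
Step 2

Step 2 is incorrect due to a dropped term.
The step shows: θ**2*cos(θ)**2 + 2*θ*sin(θ)*cos(θ)
The correct value should be: -θ**2*sin(θ)**2 + θ**2*cos(θ)**2 + 2*θ*sin(θ)*cos(θ)

Explanation: A term was dropped: the term -θ**2*sin(θ)**2 was incorrectly omitted
The later steps are derived from this incorrect expression, so the error originates in Step 2.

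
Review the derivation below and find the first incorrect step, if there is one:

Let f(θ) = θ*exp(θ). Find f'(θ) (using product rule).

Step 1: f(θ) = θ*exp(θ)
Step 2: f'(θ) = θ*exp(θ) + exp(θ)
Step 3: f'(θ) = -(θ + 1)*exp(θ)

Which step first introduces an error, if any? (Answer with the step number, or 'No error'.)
Step 3

Step 3 is incorrect due to a sign flip.
The step shows: -(θ + 1)*exp(θ)
The correct value should be: (θ + 1)*exp(θ)

Explanation: The sign of the whole expression was flipped: the term (θ + 1)*exp(θ) was incorrectly written as -(θ + 1)*exp(θ)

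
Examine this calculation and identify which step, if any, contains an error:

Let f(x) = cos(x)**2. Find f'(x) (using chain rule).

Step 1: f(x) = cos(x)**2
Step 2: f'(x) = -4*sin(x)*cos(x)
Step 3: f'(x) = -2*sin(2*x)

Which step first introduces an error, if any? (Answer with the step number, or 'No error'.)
Step 2

Step 2 is incorrect due to a wrong coefficient.
The step shows: -4*sin(x)*cos(x)
The correct value should be: -2*sin(x)*cos(x)

Explanation: The coefficient -2 was incorrectly written as -4: the term -2*sin(x)*cos(x) was incorrectly written as -4*sin(x)*cos(x)
The later steps are derived from this incorrect expression, so the error originates in Step 2.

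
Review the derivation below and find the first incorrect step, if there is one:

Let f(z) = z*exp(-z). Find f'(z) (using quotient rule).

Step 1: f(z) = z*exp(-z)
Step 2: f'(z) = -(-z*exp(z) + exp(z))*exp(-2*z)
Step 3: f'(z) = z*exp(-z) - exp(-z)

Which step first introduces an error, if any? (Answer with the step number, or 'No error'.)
Step 2

Step 2 is incorrect due to a sign flip.
The step shows: -(-z*exp(z) + exp(z))*exp(-2*z)
The correct value should be: (-z*exp(z) + exp(z))*exp(-2*z)

Explanation: The sign of the whole expression was flipped: the term (-z*exp(z) + exp(z))*exp(-2*z) was incorrectly written as -(-z*exp(z) + exp(z))*exp(-2*z)
The later steps are derived from this incorrect expression, so the error originates in Step 2.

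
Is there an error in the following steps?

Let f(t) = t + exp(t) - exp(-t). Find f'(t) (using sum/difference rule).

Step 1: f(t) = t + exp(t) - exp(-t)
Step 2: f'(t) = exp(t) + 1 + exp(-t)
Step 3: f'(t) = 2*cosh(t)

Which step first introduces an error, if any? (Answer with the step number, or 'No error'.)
Step 3

Step 3 is incorrect due to a dropped term.
The step shows: 2*cosh(t)
The correct value should be: 2*cosh(t) + 1

Explanation: A term was dropped: the term 1 was incorrectly omitted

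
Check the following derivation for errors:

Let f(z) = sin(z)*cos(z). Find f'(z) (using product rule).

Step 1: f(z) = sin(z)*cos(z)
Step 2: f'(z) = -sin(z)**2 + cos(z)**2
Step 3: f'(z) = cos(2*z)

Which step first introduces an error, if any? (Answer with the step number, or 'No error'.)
No error

All steps in this derivation are correct.
The final answer f'(z) = cos(2*z) is valid.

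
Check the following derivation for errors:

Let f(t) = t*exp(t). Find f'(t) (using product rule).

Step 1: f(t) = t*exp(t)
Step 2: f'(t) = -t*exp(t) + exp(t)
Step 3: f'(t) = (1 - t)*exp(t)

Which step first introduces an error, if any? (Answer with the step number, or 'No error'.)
Step 2

Step 2 is incorrect due to a sign flip.
The step shows: -t*exp(t) + exp(t)
The correct value should be: t*exp(t) + exp(t)

Explanation: The sign of one term was flipped: the term t*exp(t) was incorrectly written as -t*exp(t)
The later steps are derived from this incorrect expression, so the error originates in Step 2.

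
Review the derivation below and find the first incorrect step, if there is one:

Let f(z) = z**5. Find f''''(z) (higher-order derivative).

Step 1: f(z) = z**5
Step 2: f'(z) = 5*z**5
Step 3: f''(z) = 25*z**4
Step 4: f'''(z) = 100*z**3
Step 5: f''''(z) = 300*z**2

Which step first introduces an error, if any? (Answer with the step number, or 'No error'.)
Step 2

Step 2 is incorrect due to a wrong exponent.
The step shows: 5*z**5
The correct value should be: 5*z**4

Explanation: The exponent 4 on z was incorrectly written as 5: the term 5*z**4 was incorrectly written as 5*z**5
The later steps are derived from this incorrect expression, so the error originates in Step 2.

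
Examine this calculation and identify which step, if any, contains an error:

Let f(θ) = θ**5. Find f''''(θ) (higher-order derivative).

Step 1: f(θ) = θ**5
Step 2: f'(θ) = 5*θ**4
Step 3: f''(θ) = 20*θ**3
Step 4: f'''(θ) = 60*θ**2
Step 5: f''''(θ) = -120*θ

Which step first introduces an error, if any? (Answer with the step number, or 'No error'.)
Step 5

Step 5 is incorrect due to a sign flip.
The step shows: -120*θ
The correct value should be: 120*θ

Explanation: The sign of the whole expression was flipped: the term 120*θ was incorrectly written as -120*θ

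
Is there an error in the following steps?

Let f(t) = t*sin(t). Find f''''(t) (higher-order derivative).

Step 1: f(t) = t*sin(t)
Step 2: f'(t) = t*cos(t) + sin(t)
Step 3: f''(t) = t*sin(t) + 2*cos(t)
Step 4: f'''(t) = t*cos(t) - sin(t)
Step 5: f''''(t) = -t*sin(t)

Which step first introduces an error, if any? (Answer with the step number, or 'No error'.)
Step 3

Step 3 is incorrect due to a sign flip.
The step shows: t*sin(t) + 2*cos(t)
The correct value should be: -t*sin(t) + 2*cos(t)

Explanation: The sign of one term was flipped: the term -t*sin(t) was incorrectly written as t*sin(t)
The later steps are derived from this incorrect expression, so the error originates in Step 3.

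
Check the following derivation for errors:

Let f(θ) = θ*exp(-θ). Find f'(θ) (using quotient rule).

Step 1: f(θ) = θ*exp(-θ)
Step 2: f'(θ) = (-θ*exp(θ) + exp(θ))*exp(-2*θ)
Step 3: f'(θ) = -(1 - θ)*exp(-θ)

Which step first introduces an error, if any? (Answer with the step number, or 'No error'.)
Step 3

Step 3 is incorrect due to a sign flip.
The step shows: -(1 - θ)*exp(-θ)
The correct value should be: (1 - θ)*exp(-θ)

Explanation: The sign of the whole expression was flipped: the term (1 - θ)*exp(-θ) was incorrectly written as -(1 - θ)*exp(-θ)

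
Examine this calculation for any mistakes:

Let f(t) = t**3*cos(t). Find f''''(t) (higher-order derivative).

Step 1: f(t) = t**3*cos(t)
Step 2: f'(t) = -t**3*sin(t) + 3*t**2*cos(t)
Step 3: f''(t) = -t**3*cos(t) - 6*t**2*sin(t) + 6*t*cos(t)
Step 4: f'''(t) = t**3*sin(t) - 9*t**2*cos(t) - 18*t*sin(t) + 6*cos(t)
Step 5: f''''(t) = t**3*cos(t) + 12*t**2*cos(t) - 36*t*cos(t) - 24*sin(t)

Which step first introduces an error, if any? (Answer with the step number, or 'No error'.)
Step 5

Step 5 is incorrect due to a wrong trig function.
The step shows: t**3*cos(t) + 12*t**2*cos(t) - 36*t*cos(t) - 24*sin(t)
The correct value should be: t**3*cos(t) + 12*t**2*sin(t) - 36*t*cos(t) - 24*sin(t)

Explanation: sin(t) was incorrectly written as cos(t): the term 12*t**2*sin(t) was incorrectly written as 12*t**2*cos(t)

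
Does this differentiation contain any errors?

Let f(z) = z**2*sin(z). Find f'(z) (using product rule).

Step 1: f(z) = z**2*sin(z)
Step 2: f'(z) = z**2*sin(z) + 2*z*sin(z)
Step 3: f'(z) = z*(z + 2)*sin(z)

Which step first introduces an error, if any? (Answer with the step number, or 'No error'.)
Step 2

Step 2 is incorrect due to a wrong trig function.
The step shows: z**2*sin(z) + 2*z*sin(z)
The correct value should be: z**2*cos(z) + 2*z*sin(z)

Explanation: cos(z) was incorrectly written as sin(z): the term z**2*cos(z) was incorrectly written as z**2*sin(z)
The later steps are derived from this incorrect expression, so the error originates in Step 2.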